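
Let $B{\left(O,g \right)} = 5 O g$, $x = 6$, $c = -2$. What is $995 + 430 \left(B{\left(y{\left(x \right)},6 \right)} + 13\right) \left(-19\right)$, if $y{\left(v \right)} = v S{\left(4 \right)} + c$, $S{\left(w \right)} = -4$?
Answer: $6267385$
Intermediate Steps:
$y{\left(v \right)} = -2 - 4 v$ ($y{\left(v \right)} = v \left(-4\right) - 2 = - 4 v - 2 = -2 - 4 v$)
$B{\left(O,g \right)} = 5 O g$
$995 + 430 \left(B{\left(y{\left(x \right)},6 \right)} + 13\right) \left(-19\right) = 995 + 430 \left(5 \left(-2 - 24\right) 6 + 13\right) \left(-19\right) = 995 + 430 \left(5 \left(-26\right) 6 + 13\right) \left(-19\right) = 995 + 430 \left(-780 + 13\right) \left(-19\right) = 995 + 430 \left(\left(-767\right) \left(-19\right)\right) = 995 + 430 \cdot 14573 = 995 + 6266390 = 6267385$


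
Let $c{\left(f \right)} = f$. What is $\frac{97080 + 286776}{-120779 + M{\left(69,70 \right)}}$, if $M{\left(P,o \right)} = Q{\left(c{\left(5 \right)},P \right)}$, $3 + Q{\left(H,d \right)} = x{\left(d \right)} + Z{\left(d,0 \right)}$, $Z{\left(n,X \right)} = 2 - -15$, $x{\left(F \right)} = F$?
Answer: $- \frac{15994}{5029} \approx -3.1804$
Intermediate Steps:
$Z{\left(n,X \right)} = 17$ ($Z{\left(n,X \right)} = 2 + 15 = 17$)
$Q{\left(H,d \right)} = 14 + d$ ($Q{\left(H,d \right)} = -3 + \left(d + 17\right) = -3 + \left(17 + d\right) = 14 + d$)
$M{\left(P,o \right)} = 14 + P$
$\frac{97080 + 286776}{-120779 + M{\left(69,70 \right)}} = \frac{97080 + 286776}{-120779 + \left(14 + 69\right)} = \frac{383856}{-120779 + 83} = \frac{383856}{-120696} = 383856 \left(- \frac{1}{120696}\right) = - \frac{15994}{5029}$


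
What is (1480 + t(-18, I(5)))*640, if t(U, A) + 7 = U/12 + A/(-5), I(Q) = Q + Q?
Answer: 940480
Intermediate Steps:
I(Q) = 2*Q
t(U, A) = -7 - A/5 + U/12 (t(U, A) = -7 + (U/12 + A/(-5)) = -7 + (U*(1/12) + A*(-⅕)) = -7 + (U/12 - A/5) = -7 + (-A/5 + U/12) = -7 - A/5 + U/12)
(1480 + t(-18, I(5)))*640 = (1480 + (-7 - 2*5/5 + (1/12)*(-18)))*640 = (1480 + (-7 - ⅕*10 - 3/2))*640 = (1480 + (-7 - 2 - 3/2))*640 = (1480 - 21/2)*640 = (2939/2)*640 = 940480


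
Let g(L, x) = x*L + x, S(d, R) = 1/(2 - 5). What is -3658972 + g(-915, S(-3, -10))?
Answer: -10976002/3 ≈ -3.6587e+6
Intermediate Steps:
S(d, R) = -⅓ (S(d, R) = 1/(-3) = -⅓)
g(L, x) = x + L*x (g(L, x) = L*x + x = x + L*x)
-3658972 + g(-915, S(-3, -10)) = -3658972 - (1 - 915)/3 = -3658972 - ⅓*(-914) = -3658972 + 914/3 = -10976002/3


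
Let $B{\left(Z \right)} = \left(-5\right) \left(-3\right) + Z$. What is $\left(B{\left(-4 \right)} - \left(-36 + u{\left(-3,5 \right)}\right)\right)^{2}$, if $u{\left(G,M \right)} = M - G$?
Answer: $1521$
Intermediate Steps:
$B{\left(Z \right)} = 15 + Z$
$\left(B{\left(-4 \right)} - \left(-36 + u{\left(-3,5 \right)}\right)\right)^{2} = \left(\left(15 - 4\right) + \left(6 \cdot 6 - \left(5 - -3\right)\right)\right)^{2} = \left(11 + \left(36 - \left(5 + 3\right)\right)\right)^{2} = \left(11 + \left(36 - 8\right)\right)^{2} = \left(11 + 28\right)^{2} = 39^{2} = 1521$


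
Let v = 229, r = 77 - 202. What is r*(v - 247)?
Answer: 2250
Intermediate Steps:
r = -125
r*(v - 247) = -125*(229 - 247) = -125*(-18) = 2250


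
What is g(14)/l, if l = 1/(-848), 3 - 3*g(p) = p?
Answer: 9328/3 ≈ 3109.3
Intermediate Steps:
g(p) = 1 - p/3
l = -1/848 ≈ -0.0011792
g(14)/l = (1 - 1/3*14)/(-1/848) = (1 - 14/3)*(-848) = -11/3*(-848) = 9328/3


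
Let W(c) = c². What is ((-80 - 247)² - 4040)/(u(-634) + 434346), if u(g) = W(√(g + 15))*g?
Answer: 102889/826792 ≈ 0.12444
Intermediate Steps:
u(g) = g*(15 + g) (u(g) = (√(g + 15))²*g = (√(15 + g))²*g = (15 + g)*g = g*(15 + g))
((-80 - 247)² - 4040)/(u(-634) + 434346) = ((-80 - 247)² - 4040)/(-634*(15 - 634) + 434346) = ((-327)² - 4040)/(-634*(-619) + 434346) = (106929 - 4040)/(392446 + 434346) = 102889/826792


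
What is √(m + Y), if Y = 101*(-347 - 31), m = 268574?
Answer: 2*√57599 ≈ 480.00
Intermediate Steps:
Y = -38178 (Y = 101*(-378) = -38178)
√(m + Y) = √(268574 - 38178) = √230396 = 2*√57599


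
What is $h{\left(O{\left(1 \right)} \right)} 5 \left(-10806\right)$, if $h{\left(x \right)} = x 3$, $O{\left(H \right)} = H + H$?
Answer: $-324180$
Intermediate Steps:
$O{\left(H \right)} = 2 H$
$h{\left(x \right)} = 3 x$
$h{\left(O{\left(1 \right)} \right)} 5 \left(-10806\right) = 3 \cdot 2 \cdot 1 \cdot 5 \left(-10806\right) = 3 \cdot 2 \cdot 5 \left(-10806\right) = 6 \cdot 5 \left(-10806\right) = 30 \left(-10806\right) = -324180$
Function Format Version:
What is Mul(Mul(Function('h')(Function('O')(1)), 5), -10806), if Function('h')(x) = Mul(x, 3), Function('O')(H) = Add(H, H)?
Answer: -324180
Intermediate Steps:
Function('O')(H) = Mul(2, H)
Function('h')(x) = Mul(3, x)
Mul(Mul(Function('h')(Function('O')(1)), 5), -10806) = Mul(Mul(Mul(3, Mul(2, 1)), 5), -10806) = Mul(Mul(Mul(3, 2), 5), -10806) = Mul(Mul(6, 5), -10806) = Mul(30, -10806) = -324180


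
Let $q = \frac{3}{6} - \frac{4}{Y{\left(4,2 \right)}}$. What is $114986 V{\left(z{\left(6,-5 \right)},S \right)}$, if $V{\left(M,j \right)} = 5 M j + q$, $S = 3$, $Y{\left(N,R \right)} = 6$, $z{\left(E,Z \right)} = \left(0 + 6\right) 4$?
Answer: $\frac{124127387}{3} \approx 4.1376 \cdot 10^{7}$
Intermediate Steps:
$z{\left(E,Z \right)} = 24$ ($z{\left(E,Z \right)} = 6 \cdot 4 = 24$)
$q = - \frac{1}{6}$ ($q = \frac{3}{6} - \frac{4}{6} = 3 \cdot \frac{1}{6} - \frac{2}{3} = \frac{1}{2} - \frac{2}{3} = - \frac{1}{6} \approx -0.16667$)
$V{\left(M,j \right)} = - \frac{1}{6} + 5 M j$ ($V{\left(M,j \right)} = 5 M j - \frac{1}{6} = - \frac{1}{6} + 5 M j$)
$114986 V{\left(z{\left(6,-5 \right)},S \right)} = 114986 \left(- \frac{1}{6} + 5 \cdot 24 \cdot 3\right) = 114986 \left(- \frac{1}{6} + 360\right) = 114986 \cdot \frac{2159}{6} = \frac{124127387}{3}$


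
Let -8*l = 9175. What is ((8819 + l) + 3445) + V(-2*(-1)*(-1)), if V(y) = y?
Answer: 88921/8 ≈ 11115.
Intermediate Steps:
l = -9175/8 (l = -⅛*9175 = -9175/8 ≈ -1146.9)
((8819 + l) + 3445) + V(-2*(-1)*(-1)) = ((8819 - 9175/8) + 3445) - 2*(-1)*(-1) = (61377/8 + 3445) + 2*(-1) = 88937/8 - 2 = 88921/8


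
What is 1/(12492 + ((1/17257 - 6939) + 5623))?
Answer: 17257/192864233 ≈ 8.9477e-5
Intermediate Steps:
1/(12492 + ((1/17257 - 6939) + 5623)) = 1/(12492 + (-119746322/17257 + 5623)) = 1/(12492 - 22710211/17257) = 1/(192864233/17257) = 17257/192864233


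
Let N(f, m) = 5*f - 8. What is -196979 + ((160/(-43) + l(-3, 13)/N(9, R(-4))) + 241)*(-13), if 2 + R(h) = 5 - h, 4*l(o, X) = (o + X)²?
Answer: -318315207/1591 ≈ -2.0007e+5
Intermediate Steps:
l(o, X) = (X + o)²/4 (l(o, X) = (o + X)²/4 = (X + o)²/4)
R(h) = 3 - h (R(h) = -2 + (5 - h) = 3 - h)
N(f, m) = -8 + 5*f
-196979 + ((160/(-43) + l(-3, 13)/N(9, R(-4))) + 241)*(-13) = -196979 + ((160/(-43) + ((13 - 3)²/4)/(-8 + 5*9)) + 241)*(-13) = -196979 + ((160*(-1/43) + ((¼)*10²)/(-8 + 45)) + 241)*(-13) = -196979 + ((-160/43 + ((¼)*100)/37) + 241)*(-13) = -196979 + ((-160/43 + 25*(1/37)) + 241)*(-13) = -196979 + ((-160/43 + 25/37) + 241)*(-13) = -196979 + (-4845/1591 + 241)*(-13) = -196979 + (378586/1591)*(-13) = -196979 - 4921618/1591 = -318315207/1591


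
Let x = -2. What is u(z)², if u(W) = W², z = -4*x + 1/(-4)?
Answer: 923521/256 ≈ 3607.5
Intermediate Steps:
z = 31/4 (z = -4*(-2) + 1/(-4) = 8 - ¼ = 31/4 ≈ 7.7500)
u(z)² = ((31/4)²)² = (961/16)² = 923521/256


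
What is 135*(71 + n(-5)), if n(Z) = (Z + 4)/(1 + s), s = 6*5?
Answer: 297000/31 ≈ 9580.6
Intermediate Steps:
s = 30
n(Z) = 4/31 + Z/31 (n(Z) = (Z + 4)/(1 + 30) = (4 + Z)/31 = (4 + Z)*(1/31) = 4/31 + Z/31)
135*(71 + n(-5)) = 135*(71 + (4/31 + (1/31)*(-5))) = 135*(71 + (4/31 - 5/31)) = 135*(71 - 1/31) = 135*(2200/31) = 297000/31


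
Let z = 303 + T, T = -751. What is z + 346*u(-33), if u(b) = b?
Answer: -11866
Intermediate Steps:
z = -448 (z = 303 - 751 = -448)
z + 346*u(-33) = -448 + 346*(-33) = -448 - 11418 = -11866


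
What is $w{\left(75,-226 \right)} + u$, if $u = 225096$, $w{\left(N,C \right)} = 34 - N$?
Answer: $225055$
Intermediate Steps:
$w{\left(75,-226 \right)} + u = \left(34 - 75\right) + 225096 = -41 + 225096 = 225055$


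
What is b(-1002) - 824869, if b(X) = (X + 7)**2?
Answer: 165156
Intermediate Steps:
b(X) = (7 + X)**2
b(-1002) - 824869 = (7 - 1002)**2 - 824869 = (-995)**2 - 824869 = 990025 - 824869 = 165156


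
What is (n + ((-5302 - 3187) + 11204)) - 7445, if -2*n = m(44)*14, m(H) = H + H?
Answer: -5346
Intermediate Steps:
m(H) = 2*H
n = -616 (n = -2*44*14/2 = -44*14 = -1/2*1232 = -616)
(n + ((-5302 - 3187) + 11204)) - 7445 = (-616 + ((-5302 - 3187) + 11204)) - 7445 = (-616 + (-8489 + 11204)) - 7445 = (-616 + 2715) - 7445 = 2099 - 7445 = -5346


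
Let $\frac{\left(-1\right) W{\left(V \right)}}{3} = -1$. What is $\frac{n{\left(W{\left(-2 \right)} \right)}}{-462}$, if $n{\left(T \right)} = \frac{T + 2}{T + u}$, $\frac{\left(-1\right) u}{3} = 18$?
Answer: $\frac{5}{23562} \approx 0.00021221$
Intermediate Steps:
$u = -54$ ($u = \left(-3\right) 18 = -54$)
$W{\left(V \right)} = 3$ ($W{\left(V \right)} = \left(-3\right) \left(-1\right) = 3$)
$n{\left(T \right)} = \frac{2 + T}{-54 + T}$ ($n{\left(T \right)} = \frac{T + 2}{T - 54} = \frac{2 + T}{-54 + T}$)
$\frac{n{\left(W{\left(-2 \right)} \right)}}{-462} = \frac{\frac{1}{-54 + 3} \left(2 + 3\right)}{-462} = \frac{1}{-51} \cdot 5 \left(- \frac{1}{462}\right) = \left(- \frac{1}{51}\right) 5 \left(- \frac{1}{462}\right) = \left(- \frac{5}{51}\right) \left(- \frac{1}{462}\right) = \frac{5}{23562}$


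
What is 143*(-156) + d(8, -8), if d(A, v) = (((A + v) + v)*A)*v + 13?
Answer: -21783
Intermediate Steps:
d(A, v) = 13 + A*v*(A + 2*v) (d(A, v) = ((A + 2*v)*A)*v + 13 = (A*(A + 2*v))*v + 13 = A*v*(A + 2*v) + 13 = 13 + A*v*(A + 2*v))
143*(-156) + d(8, -8) = 143*(-156) + (13 - 8*8² + 2*8*(-8)²) = -22308 + (13 - 8*64 + 2*8*64) = -22308 + (13 - 512 + 1024) = -22308 + 525 = -21783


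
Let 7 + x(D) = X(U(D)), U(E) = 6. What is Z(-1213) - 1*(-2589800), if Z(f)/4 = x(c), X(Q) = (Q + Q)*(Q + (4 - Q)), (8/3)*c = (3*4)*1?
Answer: 2589964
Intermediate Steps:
c = 9/2 (c = 3*((3*4)*1)/8 = 3*(12*1)/8 = (3/8)*12 = 9/2 ≈ 4.5000)
X(Q) = 8*Q (X(Q) = (2*Q)*4 = 8*Q)
x(D) = 41 (x(D) = -7 + 8*6 = -7 + 48 = 41)
Z(f) = 164 (Z(f) = 4*41 = 164)
Z(-1213) - 1*(-2589800) = 164 - 1*(-2589800) = 164 + 2589800 = 2589964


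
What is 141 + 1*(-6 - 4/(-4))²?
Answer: 166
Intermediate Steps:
141 + 1*(-6 - 4/(-4))² = 141 + 1*(-6 - 4*(-¼))² = 141 + 1*(-6 + 1)² = 141 + 1*(-5)² = 141 + 1*25 = 141 + 25 = 166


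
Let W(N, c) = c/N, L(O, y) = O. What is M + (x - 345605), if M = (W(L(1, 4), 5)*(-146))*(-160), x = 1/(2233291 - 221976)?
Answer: -460198928574/2011315 ≈ -2.2881e+5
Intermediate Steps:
x = 1/2011315 ≈ 4.9719e-7
M = 116800 (M = ((5/1)*(-146))*(-160) = ((5*1)*(-146))*(-160) = (5*(-146))*(-160) = -730*(-160) = 116800)
M + (x - 345605) = 116800 + (1/2011315 - 345605) = 116800 - 695120520574/2011315 = -460198928574/2011315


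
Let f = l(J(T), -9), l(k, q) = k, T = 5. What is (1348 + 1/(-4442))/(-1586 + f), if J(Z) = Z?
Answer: -5987815/7022802 ≈ -0.85262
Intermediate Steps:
f = 5
(1348 + 1/(-4442))/(-1586 + f) = (1348 + 1/(-4442))/(-1586 + 5) = (1348 - 1/4442)/(-1581) = (5987815/4442)*(-1/1581) = -5987815/7022802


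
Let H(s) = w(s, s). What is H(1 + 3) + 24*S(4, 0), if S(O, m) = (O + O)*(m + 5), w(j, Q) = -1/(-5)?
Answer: 4801/5 ≈ 960.20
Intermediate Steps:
w(j, Q) = 1/5 (w(j, Q) = -1*(-1/5) = 1/5)
H(s) = 1/5
S(O, m) = 2*O*(5 + m) (S(O, m) = (2*O)*(5 + m) = 2*O*(5 + m))
H(1 + 3) + 24*S(4, 0) = 1/5 + 24*(2*4*(5 + 0)) = 1/5 + 24*(2*4*5) = 1/5 + 24*40 = 1/5 + 960 = 4801/5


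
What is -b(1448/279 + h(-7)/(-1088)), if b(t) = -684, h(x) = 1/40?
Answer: 684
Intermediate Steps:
h(x) = 1/40
-b(1448/279 + h(-7)/(-1088)) = -1*(-684) = 684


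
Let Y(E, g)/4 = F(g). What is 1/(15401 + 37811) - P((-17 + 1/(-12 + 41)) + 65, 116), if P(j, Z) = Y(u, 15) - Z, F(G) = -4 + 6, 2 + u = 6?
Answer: 5746897/53212 ≈ 108.00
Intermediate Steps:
u = 4 (u = -2 + 6 = 4)
F(G) = 2
Y(E, g) = 8 (Y(E, g) = 4*2 = 8)
P(j, Z) = 8 - Z
1/(15401 + 37811) - P((-17 + 1/(-12 + 41)) + 65, 116) = 1/(15401 + 37811) - (8 - 1*116) = 1/53212 - (8 - 116) = 1/53212 - 1*(-108) = 1/53212 + 108 = 5746897/53212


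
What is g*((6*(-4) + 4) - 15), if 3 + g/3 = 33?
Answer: -3150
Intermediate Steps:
g = 90 (g = -9 + 3*33 = -9 + 99 = 90)
g*((6*(-4) + 4) - 15) = 90*((6*(-4) + 4) - 15) = 90*((-24 + 4) - 15) = 90*(-20 - 15) = 90*(-35) = -3150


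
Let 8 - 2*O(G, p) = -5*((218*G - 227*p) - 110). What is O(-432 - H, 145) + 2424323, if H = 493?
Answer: 3675279/2 ≈ 1.8376e+6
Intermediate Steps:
O(G, p) = -271 + 545*G - 1135*p/2 (O(G, p) = 4 - (-5)*((218*G - 227*p) - 110)/2 = 4 - (-5)*((-227*p + 218*G) - 110)/2 = 4 - (-5)*(-110 - 227*p + 218*G)/2 = 4 - (550 - 1090*G + 1135*p)/2 = 4 + (-275 + 545*G - 1135*p/2) = -271 + 545*G - 1135*p/2)
O(-432 - H, 145) + 2424323 = (-271 + 545*(-432 - 1*493) - 1135/2*145) + 2424323 = (-271 + 545*(-432 - 493) - 164575/2) + 2424323 = (-271 + 545*(-925) - 164575/2) + 2424323 = (-271 - 504125 - 164575/2) + 2424323 = -1173367/2 + 2424323 = 3675279/2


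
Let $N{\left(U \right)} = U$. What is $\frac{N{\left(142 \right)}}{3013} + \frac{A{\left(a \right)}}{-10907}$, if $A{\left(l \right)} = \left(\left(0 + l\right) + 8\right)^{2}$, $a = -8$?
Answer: $\frac{142}{3013} \approx 0.047129$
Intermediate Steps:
$A{\left(l \right)} = \left(8 + l\right)^{2}$ ($A{\left(l \right)} = \left(l + 8\right)^{2} = \left(8 + l\right)^{2}$)
$\frac{N{\left(142 \right)}}{3013} + \frac{A{\left(a \right)}}{-10907} = \frac{142}{3013} + \frac{\left(8 - 8\right)^{2}}{-10907} = 142 \cdot \frac{1}{3013} + 0^{2} \left(- \frac{1}{10907}\right) = \frac{142}{3013} + 0 \left(- \frac{1}{10907}\right) = \frac{142}{3013} + 0 = \frac{142}{3013}$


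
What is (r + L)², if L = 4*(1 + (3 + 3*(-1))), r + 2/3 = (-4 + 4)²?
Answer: 100/9 ≈ 11.111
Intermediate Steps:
r = -⅔ (r = -⅔ + (-4 + 4)² = -⅔ + 0² = -⅔ + 0 = -⅔ ≈ -0.66667)
L = 4 (L = 4*(1 + (3 - 3)) = 4*(1 + 0) = 4*1 = 4)
(r + L)² = (-⅔ + 4)² = (10/3)² = 100/9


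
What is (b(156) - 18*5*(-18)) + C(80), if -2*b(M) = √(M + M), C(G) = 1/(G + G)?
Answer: 259201/160 - √78 ≈ 1611.2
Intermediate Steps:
C(G) = 1/(2*G)
b(M) = -√2*√M/2 (b(M) = -√(M + M)/2 = -√2*√M/2)
(b(156) - 18*5*(-18)) + C(80) = (-√2*√156/2 - 18*5*(-18)) + (½)/80 = (-√2*2*√39/2 - 90*(-18)) + (½)*(1/80) = (-√78 + 1620) + 1/160 = (1620 - √78) + 1/160 = 259201/160 - √78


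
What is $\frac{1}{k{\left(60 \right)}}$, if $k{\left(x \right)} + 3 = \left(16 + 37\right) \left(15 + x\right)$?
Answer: $\frac{1}{3972} \approx 0.00025176$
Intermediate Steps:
$k{\left(x \right)} = 792 + 53 x$ ($k{\left(x \right)} = -3 + \left(16 + 37\right) \left(15 + x\right) = -3 + 53 \left(15 + x\right) = -3 + \left(795 + 53 x\right) = 792 + 53 x$)
$\frac{1}{k{\left(60 \right)}} = \frac{1}{792 + 53 \cdot 60} = \frac{1}{792 + 3180} = \frac{1}{3972}$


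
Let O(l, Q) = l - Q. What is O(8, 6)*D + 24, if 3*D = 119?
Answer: 310/3 ≈ 103.33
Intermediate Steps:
D = 119/3 (D = (⅓)*119 = 119/3 ≈ 39.667)
O(8, 6)*D + 24 = (8 - 1*6)*(119/3) + 24 = (8 - 6)*(119/3) + 24 = 2*(119/3) + 24 = 238/3 + 24 = 310/3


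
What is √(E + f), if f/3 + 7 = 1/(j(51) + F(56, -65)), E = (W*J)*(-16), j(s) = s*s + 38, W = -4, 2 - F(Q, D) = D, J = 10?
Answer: √503621778/902 ≈ 24.880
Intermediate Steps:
F(Q, D) = 2 - D
j(s) = 38 + s² (j(s) = s² + 38 = 38 + s²)
E = 640 (E = -4*10*(-16) = -40*(-16) = 640)
f = -18941/902 (f = -21 + 3/((38 + 51²) + (2 - 1*(-65))) = -21 + 3/((38 + 2601) + (2 + 65)) = -21 + 3/(2639 + 67) = -21 + 3/2706 = -21 + 3*(1/2706) = -21 + 1/902 = -18941/902 ≈ -20.999)
√(E + f) = √(640 - 18941/902) = √(558339/902) = √503621778/902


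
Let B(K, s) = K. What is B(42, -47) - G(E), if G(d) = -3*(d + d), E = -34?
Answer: -162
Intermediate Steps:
G(d) = -6*d
B(42, -47) - G(E) = 42 - (-6)*(-34) = 42 - 1*204 = 42 - 204 = -162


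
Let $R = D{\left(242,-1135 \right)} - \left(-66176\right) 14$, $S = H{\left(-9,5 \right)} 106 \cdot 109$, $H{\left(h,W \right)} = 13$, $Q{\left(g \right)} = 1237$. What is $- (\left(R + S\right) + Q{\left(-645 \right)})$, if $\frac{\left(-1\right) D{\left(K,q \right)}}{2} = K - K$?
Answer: $-1077903$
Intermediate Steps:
$S = 150202$ ($S = 13 \cdot 106 \cdot 109 = 1378 \cdot 109 = 150202$)
$D{\left(K,q \right)} = 0$ ($D{\left(K,q \right)} = - 2 \left(K - K\right) = \left(-2\right) 0 = 0$)
$R = 926464$ ($R = 0 - \left(-66176\right) 14 = 0 - -926464 = 0 + 926464 = 926464$)
$- (\left(R + S\right) + Q{\left(-645 \right)}) = - (\left(926464 + 150202\right) + 1237) = - (1076666 + 1237) = \left(-1\right) 1077903 = -1077903$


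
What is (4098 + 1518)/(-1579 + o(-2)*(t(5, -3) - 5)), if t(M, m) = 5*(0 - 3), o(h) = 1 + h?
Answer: -5616/1559 ≈ -3.6023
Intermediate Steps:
t(M, m) = -15 (t(M, m) = 5*(-3) = -15)
(4098 + 1518)/(-1579 + o(-2)*(t(5, -3) - 5)) = (4098 + 1518)/(-1579 + (1 - 2)*(-15 - 5)) = 5616/(-1579 - 1*(-20)) = 5616/(-1579 + 20) = 5616/(-1559) = 5616*(-1/1559) = -5616/1559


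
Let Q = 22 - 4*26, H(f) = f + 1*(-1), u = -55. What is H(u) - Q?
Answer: 26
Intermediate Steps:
H(f) = -1 + f (H(f) = f - 1 = -1 + f)
Q = -82 (Q = 22 - 104 = -82)
H(u) - Q = (-1 - 55) - 1*(-82) = -56 + 82 = 26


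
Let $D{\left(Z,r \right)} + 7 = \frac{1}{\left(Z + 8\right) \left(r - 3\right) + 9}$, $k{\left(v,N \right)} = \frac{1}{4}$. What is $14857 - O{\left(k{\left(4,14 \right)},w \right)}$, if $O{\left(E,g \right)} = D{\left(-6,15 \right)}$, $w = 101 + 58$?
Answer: $\frac{490511}{33} \approx 14864.0$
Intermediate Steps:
$k{\left(v,N \right)} = \frac{1}{4}$
$D{\left(Z,r \right)} = -7 + \frac{1}{9 + \left(-3 + r\right) \left(8 + Z\right)}$ ($D{\left(Z,r \right)} = -7 + \frac{1}{\left(Z + 8\right) \left(r - 3\right) + 9} = -7 + \frac{1}{\left(8 + Z\right) \left(-3 + r\right) + 9} = -7 + \frac{1}{\left(-3 + r\right) \left(8 + Z\right) + 9} = -7 + \frac{1}{9 + \left(-3 + r\right) \left(8 + Z\right)}$)
$w = 159$
$O{\left(E,g \right)} = - \frac{230}{33}$ ($O{\left(E,g \right)} = \frac{106 - 840 + 21 \left(-6\right) - \left(-42\right) 15}{-15 - -18 + 8 \cdot 15 - 90} = \frac{106 - 840 - 126 + 630}{-15 + 18 + 120 - 90} = \frac{1}{33} \left(-230\right) = - \frac{230}{33}$)
$14857 - O{\left(k{\left(4,14 \right)},w \right)} = 14857 - - \frac{230}{33} = 14857 + \frac{230}{33} = \frac{490511}{33}$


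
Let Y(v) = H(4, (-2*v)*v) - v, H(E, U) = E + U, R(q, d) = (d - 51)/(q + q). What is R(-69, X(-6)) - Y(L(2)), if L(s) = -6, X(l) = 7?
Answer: 4300/69 ≈ 62.319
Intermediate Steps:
R(q, d) = (-51 + d)/(2*q) (R(q, d) = (-51 + d)/((2*q)) = (-51 + d)*(1/(2*q)) = (-51 + d)/(2*q))
Y(v) = 4 - v - 2*v² (Y(v) = (4 + (-2*v)*v) - v = (4 - 2*v²) - v = 4 - v - 2*v²)
R(-69, X(-6)) - Y(L(2)) = (½)*(-51 + 7)/(-69) - (4 - 1*(-6) - 2*(-6)²) = (½)*(-1/69)*(-44) - (4 + 6 - 2*36) = 22/69 - (4 + 6 - 72) = 22/69 - 1*(-62) = 22/69 + 62 = 4300/69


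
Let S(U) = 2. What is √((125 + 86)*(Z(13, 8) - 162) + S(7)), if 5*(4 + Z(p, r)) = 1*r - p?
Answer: 9*I*√435 ≈ 187.71*I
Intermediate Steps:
Z(p, r) = -4 - p/5 + r/5 (Z(p, r) = -4 + (1*r - p)/5 = -4 + (r - p)/5 = -4 + (-p/5 + r/5) = -4 - p/5 + r/5)
√((125 + 86)*(Z(13, 8) - 162) + S(7)) = √((125 + 86)*((-4 - ⅕*13 + (⅕)*8) - 162) + 2) = √(211*((-4 - 13/5 + 8/5) - 162) + 2) = √(211*(-5 - 162) + 2) = √(211*(-167) + 2) = √(-35237 + 2) = √(-35235) = 9*I*√435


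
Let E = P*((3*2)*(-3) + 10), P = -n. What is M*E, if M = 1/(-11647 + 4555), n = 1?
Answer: -2/1773 ≈ -0.0011280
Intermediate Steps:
P = -1 (P = -1*1 = -1)
M = -1/7092 (M = 1/(-7092) = -1/7092 ≈ -0.00014100)
E = 8 (E = -((3*2)*(-3) + 10) = -(6*(-3) + 10) = -(-18 + 10) = -1*(-8) = 8)
M*E = -1/7092*8 = -2/1773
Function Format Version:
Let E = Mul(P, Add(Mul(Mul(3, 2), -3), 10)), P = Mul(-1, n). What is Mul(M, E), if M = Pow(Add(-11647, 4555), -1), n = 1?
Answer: Rational(-2, 1773) ≈ -0.0011280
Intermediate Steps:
P = -1 (P = Mul(-1, 1) = -1)
M = Rational(-1, 7092) (M = Pow(-7092, -1) = Rational(-1, 7092) ≈ -0.00014100)
E = 8 (E = Mul(-1, Add(Mul(Mul(3, 2), -3), 10)) = Mul(-1, Add(Mul(6, -3), 10)) = Mul(-1, Add(-18, 10)) = Mul(-1, -8) = 8)
Mul(M, E) = Mul(Rational(-1, 7092), 8) = Rational(-2, 1773)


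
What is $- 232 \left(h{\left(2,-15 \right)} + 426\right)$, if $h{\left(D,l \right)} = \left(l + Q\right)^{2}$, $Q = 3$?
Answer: $-132240$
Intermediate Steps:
$h{\left(D,l \right)} = \left(3 + l\right)^{2}$ ($h{\left(D,l \right)} = \left(l + 3\right)^{2} = \left(3 + l\right)^{2}$)
$- 232 \left(h{\left(2,-15 \right)} + 426\right) = - 232 \left(\left(3 - 15\right)^{2} + 426\right) = - 232 \left(\left(-12\right)^{2} + 426\right) = - 232 \left(144 + 426\right) = \left(-232\right) 570 = -132240$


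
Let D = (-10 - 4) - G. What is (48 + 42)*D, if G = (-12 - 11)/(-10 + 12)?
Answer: -225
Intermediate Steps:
G = -23/2 ≈ -11.500
D = -5/2 (D = (-10 - 4) - 1*(-23/2) = -14 + 23/2 = -5/2 ≈ -2.5000)
(48 + 42)*D = (48 + 42)*(-5/2) = 90*(-5/2) = -225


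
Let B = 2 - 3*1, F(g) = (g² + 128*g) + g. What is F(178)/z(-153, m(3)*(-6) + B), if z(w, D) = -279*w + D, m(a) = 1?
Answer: 27323/21340 ≈ 1.2804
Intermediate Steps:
F(g) = g² + 129*g
B = -1 (B = 2 - 3 = -1)
z(w, D) = D - 279*w
F(178)/z(-153, m(3)*(-6) + B) = (178*(129 + 178))/((1*(-6) - 1) - 279*(-153)) = (178*307)/((-6 - 1) + 42687) = 54646/(-7 + 42687) = 54646/42680 = 54646*(1/42680) = 27323/21340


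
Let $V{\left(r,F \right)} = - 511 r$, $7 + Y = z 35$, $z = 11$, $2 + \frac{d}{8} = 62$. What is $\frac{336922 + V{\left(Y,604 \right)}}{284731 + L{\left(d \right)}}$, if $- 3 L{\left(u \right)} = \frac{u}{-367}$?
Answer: $\frac{52761388}{104496437} \approx 0.50491$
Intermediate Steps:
$d = 480$ ($d = -16 + 8 \cdot 62 = -16 + 496 = 480$)
$Y = 378$ ($Y = -7 + 11 \cdot 35 = -7 + 385 = 378$)
$L{\left(u \right)} = \frac{u}{1101}$ ($L{\left(u \right)} = - \frac{u \frac{1}{-367}}{3} = - \frac{u \left(- \frac{1}{367}\right)}{3} = - \frac{\left(- \frac{1}{367}\right) u}{3} = \frac{u}{1101}$)
$\frac{336922 + V{\left(Y,604 \right)}}{284731 + L{\left(d \right)}} = \frac{336922 - 193158}{284731 + \frac{1}{1101} \cdot 480} = \frac{336922 - 193158}{284731 + \frac{160}{367}} = \frac{143764}{\frac{104496437}{367}} = 143764 \cdot \frac{367}{104496437} = \frac{52761388}{104496437}$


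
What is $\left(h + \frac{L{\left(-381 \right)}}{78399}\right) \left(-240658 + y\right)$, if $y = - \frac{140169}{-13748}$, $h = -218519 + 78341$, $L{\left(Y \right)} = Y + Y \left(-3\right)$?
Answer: $\frac{3029915616483497825}{89819121} \approx 3.3734 \cdot 10^{10}$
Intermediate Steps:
$L{\left(Y \right)} = - 2 Y$ ($L{\left(Y \right)} = Y - 3 Y = - 2 Y$)
$h = -140178$
$y = \frac{140169}{13748}$ ($y = \left(-140169\right) \left(- \frac{1}{13748}\right) = \frac{140169}{13748} \approx 10.196$)
$\left(h + \frac{L{\left(-381 \right)}}{78399}\right) \left(-240658 + y\right) = \left(-140178 + \frac{\left(-2\right) \left(-381\right)}{78399}\right) \left(-240658 + \frac{140169}{13748}\right) = \left(-140178 + 762 \cdot \frac{1}{78399}\right) \left(- \frac{3308426015}{13748}\right) = \left(-140178 + \frac{254}{26133}\right) \left(- \frac{3308426015}{13748}\right) = \left(- \frac{3663271420}{26133}\right) \left(- \frac{3308426015}{13748}\right) = \frac{3029915616483497825}{89819121}$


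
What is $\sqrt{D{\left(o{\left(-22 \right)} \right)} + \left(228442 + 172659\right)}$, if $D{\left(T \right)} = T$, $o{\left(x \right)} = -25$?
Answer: $6 \sqrt{11141} \approx 633.31$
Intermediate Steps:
$\sqrt{D{\left(o{\left(-22 \right)} \right)} + \left(228442 + 172659\right)} = \sqrt{-25 + \left(228442 + 172659\right)} = \sqrt{-25 + 401101} = \sqrt{401076} = 6 \sqrt{11141}$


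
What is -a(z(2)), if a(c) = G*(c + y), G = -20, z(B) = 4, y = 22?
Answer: 520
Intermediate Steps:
a(c) = -440 - 20*c (a(c) = -20*(c + 22) = -20*(22 + c) = -440 - 20*c)
-a(z(2)) = -(-440 - 20*4) = -(-440 - 80) = -1*(-520) = 520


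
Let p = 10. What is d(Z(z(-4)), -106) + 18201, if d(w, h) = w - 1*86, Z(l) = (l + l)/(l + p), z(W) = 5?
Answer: 54347/3 ≈ 18116.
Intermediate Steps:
Z(l) = 2*l/(10 + l) (Z(l) = (l + l)/(l + 10) = (2*l)/(10 + l) = 2*l/(10 + l))
d(w, h) = -86 + w (d(w, h) = w - 86 = -86 + w)
d(Z(z(-4)), -106) + 18201 = (-86 + 2*5/(10 + 5)) + 18201 = (-86 + 2*5/15) + 18201 = (-86 + 2*5*(1/15)) + 18201 = (-86 + ⅔) + 18201 = -256/3 + 18201 = 54347/3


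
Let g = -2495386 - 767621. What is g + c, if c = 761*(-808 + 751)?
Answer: -3306384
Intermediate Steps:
c = -43377 (c = 761*(-57) = -43377)
g = -3263007
g + c = -3263007 - 43377 = -3306384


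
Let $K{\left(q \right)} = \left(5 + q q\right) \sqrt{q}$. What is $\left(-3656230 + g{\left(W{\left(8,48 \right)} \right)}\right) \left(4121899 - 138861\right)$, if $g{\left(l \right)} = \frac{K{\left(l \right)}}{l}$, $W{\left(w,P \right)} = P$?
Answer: $-14562903026740 + \frac{4598417371 \sqrt{3}}{6} \approx -1.4562 \cdot 10^{13}$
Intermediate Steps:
$K{\left(q \right)} = \sqrt{q} \left(5 + q^{2}\right)$ ($K{\left(q \right)} = \left(5 + q^{2}\right) \sqrt{q} = \sqrt{q} \left(5 + q^{2}\right)$)
$g{\left(l \right)} = \frac{5 + l^{2}}{\sqrt{l}}$ ($g{\left(l \right)} = \frac{\sqrt{l} \left(5 + l^{2}\right)}{l} = \frac{5 + l^{2}}{\sqrt{l}}$)
$\left(-3656230 + g{\left(W{\left(8,48 \right)} \right)}\right) \left(4121899 - 138861\right) = \left(-3656230 + \frac{5 + 48^{2}}{4 \sqrt{3}}\right) \left(4121899 - 138861\right) = \left(-3656230 + \frac{\sqrt{3}}{12} \left(5 + 2304\right)\right) 3983038 = \left(-3656230 + \frac{\sqrt{3}}{12} \cdot 2309\right) 3983038 = \left(-3656230 + \frac{2309 \sqrt{3}}{12}\right) 3983038 = -14562903026740 + \frac{4598417371 \sqrt{3}}{6}$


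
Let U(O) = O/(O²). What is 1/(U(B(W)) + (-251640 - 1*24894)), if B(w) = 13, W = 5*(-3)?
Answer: -13/3594941 ≈ -3.6162e-6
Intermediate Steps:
W = -15
U(O) = 1/O (U(O) = O/O² = 1/O)
1/(U(B(W)) + (-251640 - 1*24894)) = 1/(1/13 + (-251640 - 1*24894)) = 1/(1/13 + (-251640 - 24894)) = 1/(1/13 - 276534) = 1/(-3594941/13) = -13/3594941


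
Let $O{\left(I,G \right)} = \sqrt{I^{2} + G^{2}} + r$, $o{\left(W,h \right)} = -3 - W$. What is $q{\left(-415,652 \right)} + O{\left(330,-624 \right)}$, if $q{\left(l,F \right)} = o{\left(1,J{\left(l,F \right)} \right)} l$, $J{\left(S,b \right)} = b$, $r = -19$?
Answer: $1641 + 6 \sqrt{13841} \approx 2346.9$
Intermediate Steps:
$q{\left(l,F \right)} = - 4 l$ ($q{\left(l,F \right)} = \left(-3 - 1\right) l = - 4 l$)
$O{\left(I,G \right)} = -19 + \sqrt{G^{2} + I^{2}}$ ($O{\left(I,G \right)} = \sqrt{I^{2} + G^{2}} - 19 = \sqrt{G^{2} + I^{2}} - 19 = -19 + \sqrt{G^{2} + I^{2}}$)
$q{\left(-415,652 \right)} + O{\left(330,-624 \right)} = \left(-4\right) \left(-415\right) - \left(19 - \sqrt{\left(-624\right)^{2} + 330^{2}}\right) = 1660 - \left(19 - \sqrt{389376 + 108900}\right) = 1660 - \left(19 - \sqrt{498276}\right) = 1660 - \left(19 - 6 \sqrt{13841}\right) = 1641 + 6 \sqrt{13841}$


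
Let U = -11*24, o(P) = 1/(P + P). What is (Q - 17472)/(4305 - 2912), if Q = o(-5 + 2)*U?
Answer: -17428/1393 ≈ -12.511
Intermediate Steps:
o(P) = 1/(2*P)
U = -264
Q = 44 (Q = (1/(2*(-5 + 2)))*(-264) = ((½)/(-3))*(-264) = ((½)*(-⅓))*(-264) = -⅙*(-264) = 44)
(Q - 17472)/(4305 - 2912) = (44 - 17472)/(4305 - 2912) = -17428/1393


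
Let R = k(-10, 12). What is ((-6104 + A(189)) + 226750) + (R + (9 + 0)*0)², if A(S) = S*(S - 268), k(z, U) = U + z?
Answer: 205719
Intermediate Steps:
A(S) = S*(-268 + S)
R = 2 (R = 12 - 10 = 2)
((-6104 + A(189)) + 226750) + (R + (9 + 0)*0)² = ((-6104 + 189*(-268 + 189)) + 226750) + (2 + (9 + 0)*0)² = ((-6104 + 189*(-79)) + 226750) + (2 + 9*0)² = ((-6104 - 14931) + 226750) + (2 + 0)² = (-21035 + 226750) + 2² = 205715 + 4 = 205719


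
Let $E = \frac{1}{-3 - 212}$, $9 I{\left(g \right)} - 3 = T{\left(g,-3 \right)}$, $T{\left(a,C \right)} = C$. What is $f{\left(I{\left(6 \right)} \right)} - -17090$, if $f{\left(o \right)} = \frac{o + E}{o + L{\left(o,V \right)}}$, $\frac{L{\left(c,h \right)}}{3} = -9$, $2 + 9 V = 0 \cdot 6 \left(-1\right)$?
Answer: $\frac{99207451}{5805} \approx 17090.0$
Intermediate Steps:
$V = - \frac{2}{9}$ ($V = - \frac{2}{9} + \frac{0 \cdot 6 \left(-1\right)}{9} = - \frac{2}{9} + \frac{0 \left(-1\right)}{9} = - \frac{2}{9} + \frac{1}{9} \cdot 0 = - \frac{2}{9} + 0 = - \frac{2}{9} \approx -0.22222$)
$I{\left(g \right)} = 0$ ($I{\left(g \right)} = \frac{1}{3} + \frac{1}{9} \left(-3\right) = \frac{1}{3} - \frac{1}{3} = 0$)
$L{\left(c,h \right)} = -27$ ($L{\left(c,h \right)} = 3 \left(-9\right) = -27$)
$E = - \frac{1}{215}$ ($E = \frac{1}{-215} = - \frac{1}{215} \approx -0.0046512$)
$f{\left(o \right)} = \frac{- \frac{1}{215} + o}{-27 + o}$ ($f{\left(o \right)} = \frac{o - \frac{1}{215}}{o - 27} = \frac{- \frac{1}{215} + o}{-27 + o}$)
$f{\left(I{\left(6 \right)} \right)} - -17090 = \frac{- \frac{1}{215} + 0}{-27 + 0} - -17090 = \frac{1}{-27} \left(- \frac{1}{215}\right) + 17090 = \left(- \frac{1}{27}\right) \left(- \frac{1}{215}\right) + 17090 = \frac{1}{5805} + 17090 = \frac{99207451}{5805}$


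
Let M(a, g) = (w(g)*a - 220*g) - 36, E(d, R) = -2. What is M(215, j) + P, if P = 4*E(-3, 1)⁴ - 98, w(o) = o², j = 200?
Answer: 8555930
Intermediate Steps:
M(a, g) = -36 - 220*g + a*g² (M(a, g) = (g²*a - 220*g) - 36 = (a*g² - 220*g) - 36 = (-220*g + a*g²) - 36 = -36 - 220*g + a*g²)
P = -34 (P = 4*(-2)⁴ - 98 = 4*16 - 98 = 64 - 98 = -34)
M(215, j) + P = (-36 - 220*200 + 215*200²) - 34 = (-36 - 44000 + 215*40000) - 34 = (-36 - 44000 + 8600000) - 34 = 8555964 - 34 = 8555930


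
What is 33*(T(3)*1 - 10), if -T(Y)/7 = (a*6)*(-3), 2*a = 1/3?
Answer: 363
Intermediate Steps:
a = 1/6 (a = (1/3)/2 = (1*(1/3))/2 = (1/2)*(1/3) = 1/6 ≈ 0.16667)
T(Y) = 21 (T(Y) = -7*(1/6)*6*(-3) = -7*(-3) = 21)
33*(T(3)*1 - 10) = 33*(21*1 - 10) = 33*(21 - 10) = 33*11 = 363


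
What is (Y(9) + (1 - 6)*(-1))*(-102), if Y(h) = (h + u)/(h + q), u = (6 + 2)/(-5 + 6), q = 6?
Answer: -3128/5 ≈ -625.60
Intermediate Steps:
u = 8 (u = 8/1 = 8*1 = 8)
Y(h) = (8 + h)/(6 + h) (Y(h) = (h + 8)/(h + 6) = (8 + h)/(6 + h))
(Y(9) + (1 - 6)*(-1))*(-102) = ((8 + 9)/(6 + 9) + (1 - 6)*(-1))*(-102) = (17/15 - 5*(-1))*(-102) = ((1/15)*17 + 5)*(-102) = (17/15 + 5)*(-102) = (92/15)*(-102) = -3128/5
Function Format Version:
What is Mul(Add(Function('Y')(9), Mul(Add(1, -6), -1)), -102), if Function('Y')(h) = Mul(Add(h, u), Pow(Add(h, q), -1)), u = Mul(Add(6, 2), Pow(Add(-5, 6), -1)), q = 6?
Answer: Rational(-3128, 5) ≈ -625.60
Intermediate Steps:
u = 8 (u = Mul(8, Pow(1, -1)) = Mul(8, 1) = 8)
Function('Y')(h) = Mul(Pow(Add(6, h), -1), Add(8, h)) (Function('Y')(h) = Mul(Add(h, 8), Pow(Add(h, 6), -1)) = Mul(Add(8, h), Pow(Add(6, h), -1)) = Mul(Pow(Add(6, h), -1), Add(8, h)))
Mul(Add(Function('Y')(9), Mul(Add(1, -6), -1)), -102) = Mul(Add(Mul(Pow(Add(6, 9), -1), Add(8, 9)), Mul(Add(1, -6), -1)), -102) = Mul(Add(Mul(Pow(15, -1), 17), Mul(-5, -1)), -102) = Mul(Add(Mul(Rational(1, 15), 17), 5), -102) = Mul(Add(Rational(17, 15), 5), -102) = Mul(Rational(92, 15), -102) = Rational(-3128, 5)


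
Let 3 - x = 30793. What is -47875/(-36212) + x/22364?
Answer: -11072745/202461292 ≈ -0.054691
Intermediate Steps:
x = -30790 (x = 3 - 1*30793 = 3 - 30793 = -30790)
-47875/(-36212) + x/22364 = -47875/(-36212) - 30790/22364 = -47875*(-1/36212) - 30790*1/22364 = 47875/36212 - 15395/11182 = -11072745/202461292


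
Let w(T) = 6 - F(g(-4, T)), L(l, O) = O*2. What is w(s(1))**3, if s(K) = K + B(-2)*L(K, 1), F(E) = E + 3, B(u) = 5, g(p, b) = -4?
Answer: 343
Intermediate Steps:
F(E) = 3 + E
L(l, O) = 2*O
s(K) = 10 + K (s(K) = K + 5*(2*1) = K + 5*2 = K + 10 = 10 + K)
w(T) = 7 (w(T) = 6 - (3 - 4) = 6 - 1*(-1) = 6 + 1 = 7)
w(s(1))**3 = 7**3 = 343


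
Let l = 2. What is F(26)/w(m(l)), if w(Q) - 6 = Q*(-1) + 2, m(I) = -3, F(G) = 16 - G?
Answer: -10/11 ≈ -0.90909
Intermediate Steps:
w(Q) = 8 - Q (w(Q) = 6 + (Q*(-1) + 2) = 6 + (-Q + 2) = 6 + (2 - Q) = 8 - Q)
F(26)/w(m(l)) = (16 - 1*26)/(8 - 1*(-3)) = (16 - 26)/(8 + 3) = -10/11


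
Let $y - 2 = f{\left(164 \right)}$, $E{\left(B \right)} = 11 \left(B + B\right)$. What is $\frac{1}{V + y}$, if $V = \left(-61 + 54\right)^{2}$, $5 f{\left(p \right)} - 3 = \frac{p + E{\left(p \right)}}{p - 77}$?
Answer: $\frac{435}{26218} \approx 0.016592$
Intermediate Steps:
$E{\left(B \right)} = 22 B$ ($E{\left(B \right)} = 11 \cdot 2 B = 22 B$)
$f{\left(p \right)} = \frac{3}{5} + \frac{23 p}{5 \left(-77 + p\right)}$ ($f{\left(p \right)} = \frac{3}{5} + \frac{\left(p + 22 p\right) \frac{1}{p - 77}}{5} = \frac{3}{5} + \frac{23 p \frac{1}{-77 + p}}{5} = \frac{3}{5} + \frac{23 p}{5 \left(-77 + p\right)}$)
$y = \frac{4903}{435}$ ($y = 2 + \frac{-231 + 26 \cdot 164}{5 \left(-77 + 164\right)} = 2 + \frac{-231 + 4264}{5 \cdot 87} = 2 + \frac{1}{5} \cdot \frac{1}{87} \cdot 4033 = 2 + \frac{4033}{435} = \frac{4903}{435} \approx 11.271$)
$V = 49$ ($V = \left(-7\right)^{2} = 49$)
$\frac{1}{V + y} = \frac{1}{49 + \frac{4903}{435}} = \frac{1}{\frac{26218}{435}} = \frac{435}{26218}$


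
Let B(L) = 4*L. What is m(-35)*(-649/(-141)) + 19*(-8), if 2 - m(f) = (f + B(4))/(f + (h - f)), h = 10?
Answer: -63003/470 ≈ -134.05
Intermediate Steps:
m(f) = ⅖ - f/10 (m(f) = 2 - (f + 4*4)/(f + (10 - f)) = 2 - (f + 16)/10 = 2 - (16 + f)/10 = 2 - (8/5 + f/10) = 2 + (-8/5 - f/10) = ⅖ - f/10)
m(-35)*(-649/(-141)) + 19*(-8) = (⅖ - ⅒*(-35))*(-649/(-141)) + 19*(-8) = (⅖ + 7/2)*(-649*(-1/141)) - 152 = (39/10)*(649/141) - 152 = 8437/470 - 152 = -63003/470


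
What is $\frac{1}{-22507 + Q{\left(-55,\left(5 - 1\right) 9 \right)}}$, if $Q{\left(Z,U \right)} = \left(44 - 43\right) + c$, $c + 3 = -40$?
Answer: $- \frac{1}{22549} \approx -4.4348 \cdot 10^{-5}$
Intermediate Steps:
$c = -43$ ($c = -3 - 40 = -43$)
$Q{\left(Z,U \right)} = -42$ ($Q{\left(Z,U \right)} = \left(44 - 43\right) - 43 = 1 - 43 = -42$)
$\frac{1}{-22507 + Q{\left(-55,\left(5 - 1\right) 9 \right)}} = \frac{1}{-22507 - 42} = \frac{1}{-22549} = - \frac{1}{22549}$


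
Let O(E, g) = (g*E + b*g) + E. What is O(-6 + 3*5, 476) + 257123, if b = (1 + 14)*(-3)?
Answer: 239996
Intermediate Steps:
b = -45 (b = 15*(-3) = -45)
O(E, g) = E - 45*g + E*g (O(E, g) = (g*E - 45*g) + E = (E*g - 45*g) + E = (-45*g + E*g) + E = E - 45*g + E*g)
O(-6 + 3*5, 476) + 257123 = ((-6 + 3*5) - 45*476 + (-6 + 3*5)*476) + 257123 = ((-6 + 15) - 21420 + (-6 + 15)*476) + 257123 = (9 - 21420 + 9*476) + 257123 = (9 - 21420 + 4284) + 257123 = -17127 + 257123 = 239996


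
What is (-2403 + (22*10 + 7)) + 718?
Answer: -1458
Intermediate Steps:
(-2403 + (22*10 + 7)) + 718 = (-2403 + (220 + 7)) + 718 = (-2403 + 227) + 718 = -2176 + 718 = -1458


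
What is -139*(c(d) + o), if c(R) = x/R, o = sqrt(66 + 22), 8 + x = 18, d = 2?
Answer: -695 - 278*sqrt(22) ≈ -1998.9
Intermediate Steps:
x = 10 (x = -8 + 18 = 10)
o = 2*sqrt(22) (o = sqrt(88) = 2*sqrt(22) ≈ 9.3808)
c(R) = 10/R
-139*(c(d) + o) = -139*(10/2 + 2*sqrt(22)) = -139*(10*(1/2) + 2*sqrt(22)) = -139*(5 + 2*sqrt(22)) = -695 - 278*sqrt(22)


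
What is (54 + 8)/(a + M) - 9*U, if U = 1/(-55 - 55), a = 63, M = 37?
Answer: 193/275 ≈ 0.70182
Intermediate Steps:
U = -1/110 (U = 1/(-110) = -1/110 ≈ -0.0090909)
(54 + 8)/(a + M) - 9*U = (54 + 8)/(63 + 37) - 9*(-1/110) = 62/100 + 9/110 = 62*(1/100) + 9/110 = 31/50 + 9/110 = 193/275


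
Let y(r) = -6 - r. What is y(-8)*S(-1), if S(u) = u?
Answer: -2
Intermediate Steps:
y(-8)*S(-1) = (-6 - 1*(-8))*(-1) = (-6 + 8)*(-1) = 2*(-1) = -2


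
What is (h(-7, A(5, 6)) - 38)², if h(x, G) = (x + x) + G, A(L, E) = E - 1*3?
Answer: 2401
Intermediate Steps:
A(L, E) = -3 + E (A(L, E) = E - 3 = -3 + E)
h(x, G) = G + 2*x (h(x, G) = 2*x + G = G + 2*x)
(h(-7, A(5, 6)) - 38)² = (((-3 + 6) + 2*(-7)) - 38)² = ((3 - 14) - 38)² = (-11 - 38)² = (-49)² = 2401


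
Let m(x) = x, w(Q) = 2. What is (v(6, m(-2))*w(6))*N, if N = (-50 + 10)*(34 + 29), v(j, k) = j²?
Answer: -181440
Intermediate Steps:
N = -2520 (N = -40*63 = -2520)
(v(6, m(-2))*w(6))*N = (6²*2)*(-2520) = (36*2)*(-2520) = 72*(-2520) = -181440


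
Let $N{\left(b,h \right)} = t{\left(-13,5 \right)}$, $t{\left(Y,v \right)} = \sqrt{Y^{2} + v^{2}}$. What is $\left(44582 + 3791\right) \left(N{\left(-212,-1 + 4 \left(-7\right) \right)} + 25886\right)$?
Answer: $1252183478 + 48373 \sqrt{194} \approx 1.2529 \cdot 10^{9}$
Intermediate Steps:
$N{\left(b,h \right)} = \sqrt{194}$ ($N{\left(b,h \right)} = \sqrt{\left(-13\right)^{2} + 5^{2}} = \sqrt{169 + 25} = \sqrt{194}$)
$\left(44582 + 3791\right) \left(N{\left(-212,-1 + 4 \left(-7\right) \right)} + 25886\right) = \left(44582 + 3791\right) \left(\sqrt{194} + 25886\right) = 48373 \left(25886 + \sqrt{194}\right) = 1252183478 + 48373 \sqrt{194}$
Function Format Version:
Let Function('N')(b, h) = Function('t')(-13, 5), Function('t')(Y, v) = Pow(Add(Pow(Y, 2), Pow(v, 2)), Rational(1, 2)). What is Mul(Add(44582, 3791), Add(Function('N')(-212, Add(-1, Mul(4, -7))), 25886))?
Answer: Add(1252183478, Mul(48373, Pow(194, Rational(1, 2)))) ≈ 1.2529e+9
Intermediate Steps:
Function('N')(b, h) = Pow(194, Rational(1, 2)) (Function('N')(b, h) = Pow(Add(Pow(-13, 2), Pow(5, 2)), Rational(1, 2)) = Pow(Add(169, 25), Rational(1, 2)) = Pow(194, Rational(1, 2)))
Mul(Add(44582, 3791), Add(Function('N')(-212, Add(-1, Mul(4, -7))), 25886)) = Mul(Add(44582, 3791), Add(Pow(194, Rational(1, 2)), 25886)) = Mul(48373, Add(25886, Pow(194, Rational(1, 2)))) = Add(1252183478, Mul(48373, Pow(194, Rational(1, 2))))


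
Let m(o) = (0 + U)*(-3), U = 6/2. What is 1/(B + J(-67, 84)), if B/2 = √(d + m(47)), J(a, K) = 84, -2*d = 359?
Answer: 42/3905 - I*√754/7810 ≈ 0.010755 - 0.0035159*I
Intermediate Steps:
d = -359/2 (d = -½*359 = -359/2 ≈ -179.50)
U = 3 (U = 6*(½) = 3)
m(o) = -9 (m(o) = (0 + 3)*(-3) = 3*(-3) = -9)
B = I*√754 (B = 2*√(-359/2 - 9) = 2*√(-377/2) = 2*(I*√754/2) = I*√754 ≈ 27.459*I)
1/(B + J(-67, 84)) = 1/(I*√754 + 84) = 1/(84 + I*√754)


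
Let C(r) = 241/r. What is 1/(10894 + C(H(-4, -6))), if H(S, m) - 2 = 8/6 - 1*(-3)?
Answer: 19/207709 ≈ 9.1474e-5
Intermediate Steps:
H(S, m) = 19/3 (H(S, m) = 2 + (8/6 - 1*(-3)) = 2 + (8*(⅙) + 3) = 2 + (4/3 + 3) = 2 + 13/3 = 19/3)
1/(10894 + C(H(-4, -6))) = 1/(10894 + 241/(19/3)) = 1/(10894 + 241*(3/19)) = 1/(10894 + 723/19) = 1/(207709/19) = 19/207709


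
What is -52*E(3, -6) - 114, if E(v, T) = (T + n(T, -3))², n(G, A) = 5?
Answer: -166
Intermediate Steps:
E(v, T) = (5 + T)² (E(v, T) = (T + 5)² = (5 + T)²)
-52*E(3, -6) - 114 = -52*(5 - 6)² - 114 = -52*(-1)² - 114 = -52*1 - 114 = -52 - 114 = -166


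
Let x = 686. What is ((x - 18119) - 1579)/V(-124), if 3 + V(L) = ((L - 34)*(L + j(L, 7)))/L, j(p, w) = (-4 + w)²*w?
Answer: 168392/715 ≈ 235.51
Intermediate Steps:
j(p, w) = w*(-4 + w)²
V(L) = -3 + (-34 + L)*(63 + L)/L (V(L) = -3 + ((L - 34)*(L + 7*(-4 + 7)²))/L = -3 + ((-34 + L)*(L + 7*3²))/L = -3 + ((-34 + L)*(L + 7*9))/L = -3 + ((-34 + L)*(L + 63))/L = -3 + ((-34 + L)*(63 + L))/L = -3 + (-34 + L)*(63 + L)/L)
((x - 18119) - 1579)/V(-124) = ((686 - 18119) - 1579)/(26 - 124 - 2142/(-124)) = (-17433 - 1579)/(26 - 124 - 2142*(-1/124)) = -19012/(26 - 124 + 1071/62) = -19012/(-5005/62) = -19012*(-62/5005) = 168392/715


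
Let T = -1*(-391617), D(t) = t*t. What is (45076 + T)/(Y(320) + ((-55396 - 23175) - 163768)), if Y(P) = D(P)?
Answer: -436693/139939 ≈ -3.1206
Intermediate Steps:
D(t) = t²
T = 391617
Y(P) = P²
(45076 + T)/(Y(320) + ((-55396 - 23175) - 163768)) = (45076 + 391617)/(320² + ((-55396 - 23175) - 163768)) = 436693/(102400 + (-78571 - 163768)) = 436693/(102400 - 242339) = 436693/(-139939) = 436693*(-1/139939) = -436693/139939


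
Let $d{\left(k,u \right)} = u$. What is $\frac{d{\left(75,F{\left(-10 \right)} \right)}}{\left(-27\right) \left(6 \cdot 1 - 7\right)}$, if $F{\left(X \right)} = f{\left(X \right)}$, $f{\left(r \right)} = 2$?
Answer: $\frac{2}{27} \approx 0.074074$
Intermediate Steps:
$F{\left(X \right)} = 2$
$\frac{d{\left(75,F{\left(-10 \right)} \right)}}{\left(-27\right) \left(6 \cdot 1 - 7\right)} = \frac{2}{\left(-27\right) \left(6 \cdot 1 - 7\right)} = \frac{2}{\left(-27\right) \left(6 - 7\right)} = \frac{2}{\left(-27\right) \left(-1\right)} = \frac{2}{27}$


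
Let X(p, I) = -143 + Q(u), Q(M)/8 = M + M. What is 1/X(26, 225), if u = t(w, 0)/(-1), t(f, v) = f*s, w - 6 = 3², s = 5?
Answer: -1/1343 ≈ -0.00074460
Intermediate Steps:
w = 15 (w = 6 + 3² = 6 + 9 = 15)
t(f, v) = 5*f (t(f, v) = f*5 = 5*f)
u = -75 (u = (5*15)/(-1) = 75*(-1) = -75)
Q(M) = 16*M (Q(M) = 8*(M + M) = 8*(2*M) = 16*M)
X(p, I) = -1343 (X(p, I) = -143 + 16*(-75) = -143 - 1200 = -1343)
1/X(26, 225) = 1/(-1343) = -1/1343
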